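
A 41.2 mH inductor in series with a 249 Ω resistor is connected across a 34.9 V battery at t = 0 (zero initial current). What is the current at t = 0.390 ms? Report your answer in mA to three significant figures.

I ≈ 127 mA

τ = L/R = 4.120×10^-2/249 = 1.6546×10^-4 s; final current I_∞ = ε/R = 34.9/249 = 0.1402 A.
I(t) = I_∞(1 − e^(−t/τ)) with t/τ = 2.357.
I = (0.1402)(1 − e^(−2.357)) = 0.1269 A.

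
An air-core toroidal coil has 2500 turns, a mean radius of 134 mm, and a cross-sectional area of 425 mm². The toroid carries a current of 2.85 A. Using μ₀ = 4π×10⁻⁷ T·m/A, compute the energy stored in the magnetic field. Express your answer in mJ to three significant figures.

U ≈ 16.1 mJ

L = μ₀N²A/(2πR) = (4π×10⁻⁷)(2500)²(4.250×10^-4)/(2π×0.134) = 3.9646×10^-3 H.
U = ½LI² = ½(3.9646×10^-3)(2.85)² = 1.610×10^-2 J.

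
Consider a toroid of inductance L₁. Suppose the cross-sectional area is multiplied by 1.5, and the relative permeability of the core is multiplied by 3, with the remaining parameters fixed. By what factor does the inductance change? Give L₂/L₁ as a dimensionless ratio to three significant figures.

L₂/L₁ = 4.50

For a toroid, L ∝ μᵣN²A/R.
L₂/L₁ = (1.5) × (3) = 4.50.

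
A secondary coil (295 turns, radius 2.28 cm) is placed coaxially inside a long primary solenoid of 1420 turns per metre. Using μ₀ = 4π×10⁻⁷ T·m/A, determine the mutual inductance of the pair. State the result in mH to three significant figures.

The outer solenoid produces a uniform field B₁ = μ₀n₁I₁ across the inner coil,
so the flux linkage is N₂Φ = N₂B₁A₂ = μ₀n₁N₂A₂·I₁, giving M = μ₀n₁N₂A₂.
A₂ = πr² = π(2.280×10^-2 m)² = 1.633×10^-3 m².
M = (4π×10⁻⁷)(1420)(295)(1.633×10^-3) = 8.597×10^-4 H.

M ≈ 0.860 mH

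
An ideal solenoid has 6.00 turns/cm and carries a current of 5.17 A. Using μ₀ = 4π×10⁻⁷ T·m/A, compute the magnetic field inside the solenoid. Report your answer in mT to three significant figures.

Inside a long solenoid, B = μ₀nI.
B = (4π×10⁻⁷)(600 m⁻¹)(5.17 A) = 3.898×10^-3 T.

B ≈ 3.90 mT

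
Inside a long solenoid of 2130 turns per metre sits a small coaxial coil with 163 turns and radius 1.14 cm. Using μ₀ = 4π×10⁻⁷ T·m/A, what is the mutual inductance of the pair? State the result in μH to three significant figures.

The outer solenoid produces a uniform field B₁ = μ₀n₁I₁ across the inner coil,
so the flux linkage is N₂Φ = N₂B₁A₂ = μ₀n₁N₂A₂·I₁, giving M = μ₀n₁N₂A₂.
A₂ = πr² = π(1.140×10^-2 m)² = 4.083×10^-4 m².
M = (4π×10⁻⁷)(2130)(163)(4.083×10^-4) = 1.781×10^-4 H.

M ≈ 178 μH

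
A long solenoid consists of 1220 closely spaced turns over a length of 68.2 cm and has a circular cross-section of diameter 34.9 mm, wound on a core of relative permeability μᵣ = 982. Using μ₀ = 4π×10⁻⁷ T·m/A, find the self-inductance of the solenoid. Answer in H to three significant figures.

L ≈ 2.58 H

A = π(d/2)² = π(1.745×10^-2 m)² = 9.566×10^-4 m².
For a long solenoid, L = μ₀μᵣN²A/ℓ.
L = (4π×10⁻⁷)(982)(1220)²(9.566×10^-4)/(0.682 m) = 2.576 H.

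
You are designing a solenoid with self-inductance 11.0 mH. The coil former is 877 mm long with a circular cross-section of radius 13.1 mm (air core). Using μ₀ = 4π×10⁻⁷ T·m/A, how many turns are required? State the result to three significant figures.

N ≈ 3770 turns

A = πr² = π(1.310×10^-2 m)² = 5.391×10^-4 m².
From L = μ₀N²A/ℓ, N = √(Lℓ / (μ₀A)).
N = √[(1.100×10^-2)(0.877) / ((4π×10⁻⁷)×5.391×10^-4)] = √(1.424×10^7) ≈ 3773.5.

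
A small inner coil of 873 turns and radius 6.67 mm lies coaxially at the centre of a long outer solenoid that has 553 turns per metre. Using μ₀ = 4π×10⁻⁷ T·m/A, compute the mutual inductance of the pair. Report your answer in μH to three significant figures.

M ≈ 84.8 μH

The outer solenoid produces a uniform field B₁ = μ₀n₁I₁ across the inner coil,
so the flux linkage is N₂Φ = N₂B₁A₂ = μ₀n₁N₂A₂·I₁, giving M = μ₀n₁N₂A₂.
A₂ = πr² = π(6.670×10^-3 m)² = 1.398×10^-4 m².
M = (4π×10⁻⁷)(553)(873)(1.398×10^-4) = 8.479×10^-5 H.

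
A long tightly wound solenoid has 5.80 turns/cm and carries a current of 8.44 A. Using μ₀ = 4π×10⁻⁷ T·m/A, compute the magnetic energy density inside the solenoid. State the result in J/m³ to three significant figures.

B = μ₀nI = (4π×10⁻⁷)(580)(8.44) = 6.151×10^-3 T.
u = B²/(2μ₀) = (6.151×10^-3)²/(2×4π×10⁻⁷) = 15.06 J/m³.

u ≈ 15.1 J/m³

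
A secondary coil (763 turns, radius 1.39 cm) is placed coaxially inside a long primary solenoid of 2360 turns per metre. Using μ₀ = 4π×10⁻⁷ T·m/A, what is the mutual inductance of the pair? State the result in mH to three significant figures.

The outer solenoid produces a uniform field B₁ = μ₀n₁I₁ across the inner coil,
so the flux linkage is N₂Φ = N₂B₁A₂ = μ₀n₁N₂A₂·I₁, giving M = μ₀n₁N₂A₂.
A₂ = πr² = π(1.390×10^-2 m)² = 6.070×10^-4 m².
M = (4π×10⁻⁷)(2360)(763)(6.070×10^-4) = 1.373×10^-3 H.

M ≈ 1.37 mH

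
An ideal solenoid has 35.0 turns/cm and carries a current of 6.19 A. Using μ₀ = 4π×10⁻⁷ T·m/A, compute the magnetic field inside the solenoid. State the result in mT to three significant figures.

Inside a long solenoid, B = μ₀nI.
B = (4π×10⁻⁷)(3.500×10^3 m⁻¹)(6.19 A) = 2.723×10^-2 T.

B ≈ 27.2 mT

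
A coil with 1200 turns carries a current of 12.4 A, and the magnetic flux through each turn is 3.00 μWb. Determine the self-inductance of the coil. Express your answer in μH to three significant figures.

Self-inductance is defined by L = NΦ_B/I (flux linkage over current).
L = (1200)(3.000×10^-6 Wb)/(12.4 A) = 2.903×10^-4 H.

L ≈ 290 μH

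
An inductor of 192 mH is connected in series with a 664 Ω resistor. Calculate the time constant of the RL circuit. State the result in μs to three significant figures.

τ = L/R = (0.192 H)/(664 Ω) = 2.892×10^-4 s.

τ ≈ 289 μs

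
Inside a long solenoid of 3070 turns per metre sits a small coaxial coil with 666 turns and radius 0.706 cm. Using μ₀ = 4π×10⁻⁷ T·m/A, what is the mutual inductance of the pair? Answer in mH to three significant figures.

M ≈ 0.402 mH

The outer solenoid produces a uniform field B₁ = μ₀n₁I₁ across the inner coil,
so the flux linkage is N₂Φ = N₂B₁A₂ = μ₀n₁N₂A₂·I₁, giving M = μ₀n₁N₂A₂.
A₂ = πr² = π(7.060×10^-3 m)² = 1.566×10^-4 m².
M = (4π×10⁻⁷)(3070)(666)(1.566×10^-4) = 4.023×10^-4 H.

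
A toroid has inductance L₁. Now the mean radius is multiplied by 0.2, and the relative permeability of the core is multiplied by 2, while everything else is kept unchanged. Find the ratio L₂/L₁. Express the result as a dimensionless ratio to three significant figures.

L₂/L₁ = 10.0

For a toroid, L ∝ μᵣN²A/R.
L₂/L₁ = (0.2)^-1 × (2) = 10.0.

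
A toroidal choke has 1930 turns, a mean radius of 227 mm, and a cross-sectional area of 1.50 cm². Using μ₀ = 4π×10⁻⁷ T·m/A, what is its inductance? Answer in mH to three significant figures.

L ≈ 0.492 mH

For a thin toroid, L = μ₀N²A/(2πR).
L = (4π×10⁻⁷)(1930)²(1.500×10^-4) / (2π×0.227 m) = 4.923×10^-4 H.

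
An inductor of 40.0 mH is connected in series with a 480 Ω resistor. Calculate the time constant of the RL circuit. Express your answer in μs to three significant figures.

τ ≈ 83.3 μs

τ = L/R = (4.000×10^-2 H)/(480 Ω) = 8.333×10^-5 s.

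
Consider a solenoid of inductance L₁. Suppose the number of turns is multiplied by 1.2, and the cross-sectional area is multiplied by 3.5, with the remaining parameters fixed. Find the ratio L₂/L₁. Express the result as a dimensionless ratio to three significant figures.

L₂/L₁ = 5.04

For a solenoid, L ∝ μᵣN²A/ℓ.
L₂/L₁ = (1.2)^2 × (3.5) = 5.04.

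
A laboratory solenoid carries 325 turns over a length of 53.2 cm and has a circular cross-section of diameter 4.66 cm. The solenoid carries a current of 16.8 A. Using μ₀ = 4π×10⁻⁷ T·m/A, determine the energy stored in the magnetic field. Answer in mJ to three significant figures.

A = π(d/2)² = π(2.330×10^-2 m)² = 1.706×10^-3 m².
L = μ₀N²A/ℓ = (4π×10⁻⁷)(325)²(1.706×10^-3)/(0.532) = 4.255×10^-4 H.
U = ½LI² = ½(4.255×10^-4)(16.8)² = 6.005×10^-2 J.

U ≈ 60.1 mJ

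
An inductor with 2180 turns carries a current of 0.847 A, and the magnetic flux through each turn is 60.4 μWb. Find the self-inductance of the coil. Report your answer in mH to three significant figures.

L ≈ 155 mH

Self-inductance is defined by L = NΦ_B/I (flux linkage over current).
L = (2180)(6.040×10^-5 Wb)/(0.847 A) = 0.15546 H.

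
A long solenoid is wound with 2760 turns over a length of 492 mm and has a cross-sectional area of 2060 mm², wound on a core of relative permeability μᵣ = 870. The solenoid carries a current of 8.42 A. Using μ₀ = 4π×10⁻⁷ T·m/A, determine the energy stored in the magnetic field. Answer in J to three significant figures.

U ≈ 1240 J

A = 2060 mm² = 2.060×10^-3 m².
L = μ₀μᵣN²A/ℓ = (4π×10⁻⁷)(870)(2760)²(2.060×10^-3)/(0.492) = 34.87 H.
U = ½LI² = ½(34.87)(8.42)² = 1.236×10^3 J.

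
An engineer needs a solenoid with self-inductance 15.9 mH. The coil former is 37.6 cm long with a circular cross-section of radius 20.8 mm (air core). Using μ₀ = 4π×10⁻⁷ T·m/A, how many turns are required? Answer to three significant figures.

N ≈ 1870 turns

A = πr² = π(2.080×10^-2 m)² = 1.359×10^-3 m².
From L = μ₀N²A/ℓ, N = √(Lℓ / (μ₀A)).
N = √[(1.590×10^-2)(0.376) / ((4π×10⁻⁷)×1.359×10^-3)] = √(3.500×10^6) ≈ 1870.9.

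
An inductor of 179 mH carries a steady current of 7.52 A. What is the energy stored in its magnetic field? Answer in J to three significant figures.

U ≈ 5.06 J

Stored magnetic energy: U = ½LI².
U = ½(0.179 H)(7.52 A)² = 5.061 J.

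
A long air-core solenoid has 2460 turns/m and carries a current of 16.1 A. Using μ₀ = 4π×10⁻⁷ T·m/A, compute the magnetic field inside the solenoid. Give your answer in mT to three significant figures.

Inside a long solenoid, B = μ₀nI.
B = (4π×10⁻⁷)(2.460×10^3 m⁻¹)(16.1 A) = 4.977×10^-2 T.

B ≈ 49.8 mT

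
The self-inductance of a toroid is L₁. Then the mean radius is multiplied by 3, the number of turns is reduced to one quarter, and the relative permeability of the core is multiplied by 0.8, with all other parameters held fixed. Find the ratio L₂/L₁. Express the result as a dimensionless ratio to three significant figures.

L₂/L₁ = 0.0167

For a toroid, L ∝ μᵣN²A/R.
L₂/L₁ = (3)^-1 × (0.25)^2 × (0.8) = 0.0167.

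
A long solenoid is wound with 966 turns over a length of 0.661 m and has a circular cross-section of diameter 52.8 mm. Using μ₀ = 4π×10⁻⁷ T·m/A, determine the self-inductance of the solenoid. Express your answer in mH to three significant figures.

L ≈ 3.88 mH

A = π(d/2)² = π(2.640×10^-2 m)² = 2.190×10^-3 m².
For a long solenoid, L = μ₀N²A/ℓ.
L = (4π×10⁻⁷)(966)²(2.190×10^-3)/(0.661 m) = 3.884×10^-3 H.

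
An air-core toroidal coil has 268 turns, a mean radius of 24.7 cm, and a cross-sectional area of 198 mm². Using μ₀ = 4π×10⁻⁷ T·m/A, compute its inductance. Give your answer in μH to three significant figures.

L ≈ 11.5 μH

For a thin toroid, L = μ₀N²A/(2πR).
L = (4π×10⁻⁷)(268)²(1.980×10^-4) / (2π×0.247 m) = 1.152×10^-5 H.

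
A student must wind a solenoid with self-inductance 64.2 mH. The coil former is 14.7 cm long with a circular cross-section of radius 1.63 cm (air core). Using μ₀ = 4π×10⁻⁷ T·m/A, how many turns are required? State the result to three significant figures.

N ≈ 3000 turns

A = πr² = π(1.630×10^-2 m)² = 8.347×10^-4 m².
From L = μ₀N²A/ℓ, N = √(Lℓ / (μ₀A)).
N = √[(6.420×10^-2)(0.147) / ((4π×10⁻⁷)×8.347×10^-4)] = √(8.997×10^6) ≈ 2999.6.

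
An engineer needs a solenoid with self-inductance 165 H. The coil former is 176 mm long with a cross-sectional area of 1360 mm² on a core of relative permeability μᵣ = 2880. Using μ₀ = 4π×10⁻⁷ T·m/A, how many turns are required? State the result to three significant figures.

A = 1360 mm² = 1.360×10^-3 m².
From L = μ₀μᵣN²A/ℓ, N = √(Lℓ / (μ₀μᵣA)).
N = √[(165)(0.176) / ((4π×10⁻⁷)(2880)×1.360×10^-3)] = √(5.900×10^6) ≈ 2429.0.

N ≈ 2430 turns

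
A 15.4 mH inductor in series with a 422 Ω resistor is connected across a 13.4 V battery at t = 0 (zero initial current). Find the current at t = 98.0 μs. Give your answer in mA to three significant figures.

τ = L/R = 1.540×10^-2/422 = 3.649×10^-5 s; final current I_∞ = ε/R = 13.4/422 = 3.175×10^-2 A.
I(t) = I_∞(1 − e^(−t/τ)) with t/τ = 2.685.
I = (3.175×10^-2)(1 − e^(−2.685)) = 2.959×10^-2 A.

I ≈ 29.6 mA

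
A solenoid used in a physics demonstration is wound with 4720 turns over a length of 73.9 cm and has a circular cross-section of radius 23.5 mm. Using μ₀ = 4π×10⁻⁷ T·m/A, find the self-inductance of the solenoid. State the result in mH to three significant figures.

L ≈ 65.7 mH

A = πr² = π(2.350×10^-2 m)² = 1.7349×10^-3 m².
For a long solenoid, L = μ₀N²A/ℓ.
L = (4π×10⁻⁷)(4720)²(1.7349×10^-3)/(0.739 m) = 6.573×10^-2 H.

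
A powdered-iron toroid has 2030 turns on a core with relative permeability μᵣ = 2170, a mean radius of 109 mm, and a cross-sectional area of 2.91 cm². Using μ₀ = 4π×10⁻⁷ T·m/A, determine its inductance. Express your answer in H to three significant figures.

L ≈ 4.77 H

For a thin toroid, L = μ₀μᵣN²A/(2πR).
L = (4π×10⁻⁷)(2170)(2030)²(2.910×10^-4) / (2π×0.109 m) = 4.7747 H.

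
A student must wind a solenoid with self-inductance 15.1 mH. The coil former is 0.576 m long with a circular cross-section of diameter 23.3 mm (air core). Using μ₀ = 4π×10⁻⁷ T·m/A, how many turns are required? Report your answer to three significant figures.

A = π(d/2)² = π(1.165×10^-2 m)² = 4.264×10^-4 m².
From L = μ₀N²A/ℓ, N = √(Lℓ / (μ₀A)).
N = √[(1.510×10^-2)(0.576) / ((4π×10⁻⁷)×4.264×10^-4)] = √(1.623×10^7) ≈ 4029.0.

N ≈ 4030 turns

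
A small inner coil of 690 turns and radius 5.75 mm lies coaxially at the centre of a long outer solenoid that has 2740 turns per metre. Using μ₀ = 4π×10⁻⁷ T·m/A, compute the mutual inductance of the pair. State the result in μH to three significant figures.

M ≈ 247 μH

The outer solenoid produces a uniform field B₁ = μ₀n₁I₁ across the inner coil,
so the flux linkage is N₂Φ = N₂B₁A₂ = μ₀n₁N₂A₂·I₁, giving M = μ₀n₁N₂A₂.
A₂ = πr² = π(5.750×10^-3 m)² = 1.039×10^-4 m².
M = (4π×10⁻⁷)(2740)(690)(1.039×10^-4) = 2.468×10^-4 H.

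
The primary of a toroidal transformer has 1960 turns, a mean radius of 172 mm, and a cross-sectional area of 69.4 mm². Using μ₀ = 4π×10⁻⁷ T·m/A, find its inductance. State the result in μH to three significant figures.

For a thin toroid, L = μ₀N²A/(2πR).
L = (4π×10⁻⁷)(1960)²(6.940×10^-5) / (2π×0.172 m) = 3.100×10^-4 H.

L ≈ 310 μH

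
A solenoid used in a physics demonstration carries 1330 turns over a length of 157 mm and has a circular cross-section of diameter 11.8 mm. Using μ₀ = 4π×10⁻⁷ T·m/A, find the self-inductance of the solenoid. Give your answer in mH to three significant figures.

A = π(d/2)² = π(5.900×10^-3 m)² = 1.094×10^-4 m².
For a long solenoid, L = μ₀N²A/ℓ.
L = (4π×10⁻⁷)(1330)²(1.094×10^-4)/(0.157 m) = 1.548×10^-3 H.

L ≈ 1.55 mH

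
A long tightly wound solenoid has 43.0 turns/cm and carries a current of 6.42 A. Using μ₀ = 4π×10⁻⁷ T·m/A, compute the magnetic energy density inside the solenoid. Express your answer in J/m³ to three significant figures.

B = μ₀nI = (4π×10⁻⁷)(4.300×10^3)(6.42) = 3.469×10^-2 T.
u = B²/(2μ₀) = (3.469×10^-2)²/(2×4π×10⁻⁷) = 478.8 J/m³.

u ≈ 479 J/m³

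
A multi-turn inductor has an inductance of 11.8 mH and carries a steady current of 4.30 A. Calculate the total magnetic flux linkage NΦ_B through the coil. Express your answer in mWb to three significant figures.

From L = NΦ_B/I, the flux linkage is NΦ_B = LI.
NΦ_B = (1.180×10^-2 H)(4.30 A) = 5.074×10^-2 Wb.

NΦ_B ≈ 50.7 mWb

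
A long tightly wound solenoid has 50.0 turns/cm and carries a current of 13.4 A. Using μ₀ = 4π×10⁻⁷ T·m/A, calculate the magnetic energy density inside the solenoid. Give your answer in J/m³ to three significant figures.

u ≈ 2820 J/m³

B = μ₀nI = (4π×10⁻⁷)(5.000×10^3)(13.4) = 8.419×10^-2 T.
u = B²/(2μ₀) = (8.419×10^-2)²/(2×4π×10⁻⁷) = 2.821×10^3 J/m³.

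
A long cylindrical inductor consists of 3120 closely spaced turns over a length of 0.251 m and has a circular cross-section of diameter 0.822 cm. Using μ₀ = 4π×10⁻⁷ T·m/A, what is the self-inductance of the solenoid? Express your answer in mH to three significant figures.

L ≈ 2.59 mH

A = π(d/2)² = π(4.110×10^-3 m)² = 5.307×10^-5 m².
For a long solenoid, L = μ₀N²A/ℓ.
L = (4π×10⁻⁷)(3120)²(5.307×10^-5)/(0.251 m) = 2.586×10^-3 H.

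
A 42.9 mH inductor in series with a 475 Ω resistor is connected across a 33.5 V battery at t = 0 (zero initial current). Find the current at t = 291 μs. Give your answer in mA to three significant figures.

τ = L/R = 4.290×10^-2/475 = 9.032×10^-5 s; final current I_∞ = ε/R = 33.5/475 = 7.053×10^-2 A.
I(t) = I_∞(1 − e^(−t/τ)) with t/τ = 3.222.
I = (7.053×10^-2)(1 − e^(−3.222)) = 6.771×10^-2 A.

I ≈ 67.7 mA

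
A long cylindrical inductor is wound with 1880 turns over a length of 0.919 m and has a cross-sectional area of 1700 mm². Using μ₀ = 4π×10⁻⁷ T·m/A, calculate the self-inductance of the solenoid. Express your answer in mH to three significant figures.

L ≈ 8.22 mH

A = 1700 mm² = 1.700×10^-3 m².
For a long solenoid, L = μ₀N²A/ℓ.
L = (4π×10⁻⁷)(1880)²(1.700×10^-3)/(0.919 m) = 8.216×10^-3 H.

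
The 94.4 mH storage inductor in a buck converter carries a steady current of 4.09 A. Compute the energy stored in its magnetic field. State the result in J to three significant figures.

Stored magnetic energy: U = ½LI².
U = ½(9.440×10^-2 H)(4.09 A)² = 0.7896 J.

U ≈ 0.790 J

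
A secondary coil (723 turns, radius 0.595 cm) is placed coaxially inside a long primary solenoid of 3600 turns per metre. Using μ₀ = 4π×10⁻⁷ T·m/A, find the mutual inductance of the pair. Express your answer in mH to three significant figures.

M ≈ 0.364 mH

The outer solenoid produces a uniform field B₁ = μ₀n₁I₁ across the inner coil,
so the flux linkage is N₂Φ = N₂B₁A₂ = μ₀n₁N₂A₂·I₁, giving M = μ₀n₁N₂A₂.
A₂ = πr² = π(5.950×10^-3 m)² = 1.112×10^-4 m².
M = (4π×10⁻⁷)(3600)(723)(1.112×10^-4) = 3.638×10^-4 H.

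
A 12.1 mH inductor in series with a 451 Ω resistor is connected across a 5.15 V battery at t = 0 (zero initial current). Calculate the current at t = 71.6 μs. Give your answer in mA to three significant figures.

τ = L/R = 1.210×10^-2/451 = 2.683×10^-5 s; final current I_∞ = ε/R = 5.15/451 = 1.142×10^-2 A.
I(t) = I_∞(1 − e^(−t/τ)) with t/τ = 2.669.
I = (1.142×10^-2)(1 − e^(−2.669)) = 1.063×10^-2 A.

I ≈ 10.6 mA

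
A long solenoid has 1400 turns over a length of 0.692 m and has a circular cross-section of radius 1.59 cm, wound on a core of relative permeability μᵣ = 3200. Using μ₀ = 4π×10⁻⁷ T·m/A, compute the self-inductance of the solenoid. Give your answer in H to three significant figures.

A = πr² = π(1.590×10^-2 m)² = 7.942×10^-4 m².
For a long solenoid, L = μ₀μᵣN²A/ℓ.
L = (4π×10⁻⁷)(3200)(1400)²(7.942×10^-4)/(0.692 m) = 9.046 H.

L ≈ 9.05 H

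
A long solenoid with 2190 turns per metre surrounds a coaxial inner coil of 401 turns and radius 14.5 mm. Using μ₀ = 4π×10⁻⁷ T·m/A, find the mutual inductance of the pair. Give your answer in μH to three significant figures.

The outer solenoid produces a uniform field B₁ = μ₀n₁I₁ across the inner coil,
so the flux linkage is N₂Φ = N₂B₁A₂ = μ₀n₁N₂A₂·I₁, giving M = μ₀n₁N₂A₂.
A₂ = πr² = π(1.450×10^-2 m)² = 6.605×10^-4 m².
M = (4π×10⁻⁷)(2190)(401)(6.605×10^-4) = 7.289×10^-4 H.

M ≈ 729 μH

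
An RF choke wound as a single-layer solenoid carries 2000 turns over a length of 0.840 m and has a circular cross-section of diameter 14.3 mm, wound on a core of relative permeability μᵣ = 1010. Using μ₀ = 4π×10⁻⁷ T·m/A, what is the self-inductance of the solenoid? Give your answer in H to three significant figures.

A = π(d/2)² = π(7.150×10^-3 m)² = 1.606×10^-4 m².
For a long solenoid, L = μ₀μᵣN²A/ℓ.
L = (4π×10⁻⁷)(1010)(2000)²(1.606×10^-4)/(0.84 m) = 0.9707 H.

L ≈ 0.971 H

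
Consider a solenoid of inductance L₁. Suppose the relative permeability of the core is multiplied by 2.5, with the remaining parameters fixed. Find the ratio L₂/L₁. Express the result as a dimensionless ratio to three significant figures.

L₂/L₁ = 2.50

For a solenoid, L ∝ μᵣN²A/ℓ.
L₂/L₁ = (2.5) = 2.50.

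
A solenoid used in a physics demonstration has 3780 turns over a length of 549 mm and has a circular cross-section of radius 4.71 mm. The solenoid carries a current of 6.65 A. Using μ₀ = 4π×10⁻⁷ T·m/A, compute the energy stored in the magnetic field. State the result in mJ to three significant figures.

A = πr² = π(4.710×10^-3 m)² = 6.969×10^-5 m².
L = μ₀N²A/ℓ = (4π×10⁻⁷)(3780)²(6.969×10^-5)/(0.549) = 2.279×10^-3 H.
U = ½LI² = ½(2.279×10^-3)(6.65)² = 5.040×10^-2 J.

U ≈ 50.4 mJ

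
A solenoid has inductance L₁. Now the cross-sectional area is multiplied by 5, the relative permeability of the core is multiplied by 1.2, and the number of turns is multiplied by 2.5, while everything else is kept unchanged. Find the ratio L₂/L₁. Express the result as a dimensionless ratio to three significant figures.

L₂/L₁ = 37.5

For a solenoid, L ∝ μᵣN²A/ℓ.
L₂/L₁ = (5) × (1.2) × (2.5)^2 = 37.5.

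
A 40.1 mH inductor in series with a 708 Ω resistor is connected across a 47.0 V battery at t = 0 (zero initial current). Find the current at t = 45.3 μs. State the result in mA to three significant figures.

I ≈ 36.6 mA

τ = L/R = 4.010×10^-2/708 = 5.664×10^-5 s; final current I_∞ = ε/R = 47.0/708 = 6.638×10^-2 A.
I(t) = I_∞(1 − e^(−t/τ)) with t/τ = 0.800.
I = (6.638×10^-2)(1 − e^(−0.800)) = 3.655×10^-2 A.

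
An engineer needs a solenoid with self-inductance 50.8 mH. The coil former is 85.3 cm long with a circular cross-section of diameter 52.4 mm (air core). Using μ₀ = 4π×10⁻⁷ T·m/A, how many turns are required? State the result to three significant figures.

A = π(d/2)² = π(2.620×10^-2 m)² = 2.157×10^-3 m².
From L = μ₀N²A/ℓ, N = √(Lℓ / (μ₀A)).
N = √[(5.080×10^-2)(0.853) / ((4π×10⁻⁷)×2.157×10^-3)] = √(1.599×10^7) ≈ 3998.8.

N ≈ 4000 turns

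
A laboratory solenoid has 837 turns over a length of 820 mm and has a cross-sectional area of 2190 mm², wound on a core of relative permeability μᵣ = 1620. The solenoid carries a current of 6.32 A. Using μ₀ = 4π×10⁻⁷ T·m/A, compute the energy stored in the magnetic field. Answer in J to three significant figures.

A = 2190 mm² = 2.190×10^-3 m².
L = μ₀μᵣN²A/ℓ = (4π×10⁻⁷)(1620)(837)²(2.190×10^-3)/(0.82) = 3.809 H.
U = ½LI² = ½(3.809)(6.32)² = 76.07 J.

U ≈ 76.1 J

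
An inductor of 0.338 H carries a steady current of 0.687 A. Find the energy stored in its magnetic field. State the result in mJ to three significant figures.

U ≈ 79.8 mJ

Stored magnetic energy: U = ½LI².
U = ½(0.338 H)(0.687 A)² = 7.976×10^-2 J.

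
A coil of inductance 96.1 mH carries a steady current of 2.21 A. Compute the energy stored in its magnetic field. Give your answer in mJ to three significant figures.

U ≈ 235 mJ

Stored magnetic energy: U = ½LI².
U = ½(9.610×10^-2 H)(2.21 A)² = 0.2347 J.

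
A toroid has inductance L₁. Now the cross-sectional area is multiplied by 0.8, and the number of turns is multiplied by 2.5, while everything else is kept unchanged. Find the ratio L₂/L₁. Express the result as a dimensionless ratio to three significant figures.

L₂/L₁ = 5.00

For a toroid, L ∝ μᵣN²A/R.
L₂/L₁ = (0.8) × (2.5)^2 = 5.00.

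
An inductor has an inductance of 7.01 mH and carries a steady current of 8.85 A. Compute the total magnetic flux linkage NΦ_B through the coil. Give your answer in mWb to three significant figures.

NΦ_B ≈ 62.0 mWb

From L = NΦ_B/I, the flux linkage is NΦ_B = LI.
NΦ_B = (7.010×10^-3 H)(8.85 A) = 6.204×10^-2 Wb.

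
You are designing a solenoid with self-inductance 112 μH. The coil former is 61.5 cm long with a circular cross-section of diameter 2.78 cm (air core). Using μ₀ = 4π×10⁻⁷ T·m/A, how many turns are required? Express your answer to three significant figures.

A = π(d/2)² = π(1.390×10^-2 m)² = 6.070×10^-4 m².
From L = μ₀N²A/ℓ, N = √(Lℓ / (μ₀A)).
N = √[(1.120×10^-4)(0.615) / ((4π×10⁻⁷)×6.070×10^-4)] = √(9.030×10^4) ≈ 300.5.

N ≈ 301 turns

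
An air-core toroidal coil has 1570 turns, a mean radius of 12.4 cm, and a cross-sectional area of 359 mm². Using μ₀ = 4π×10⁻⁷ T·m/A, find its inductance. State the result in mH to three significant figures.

L ≈ 1.43 mH

For a thin toroid, L = μ₀N²A/(2πR).
L = (4π×10⁻⁷)(1570)²(3.590×10^-4) / (2π×0.124 m) = 1.427×10^-3 H.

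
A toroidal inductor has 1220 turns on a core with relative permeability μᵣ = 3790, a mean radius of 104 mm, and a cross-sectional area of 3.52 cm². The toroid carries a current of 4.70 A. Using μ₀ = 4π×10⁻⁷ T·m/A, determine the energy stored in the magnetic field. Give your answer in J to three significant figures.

L = μ₀μᵣN²A/(2πR) = (4π×10⁻⁷)(3790)(1220)²(3.520×10^-4)/(2π×0.104) = 3.819 H.
U = ½LI² = ½(3.819)(4.70)² = 42.18 J.

U ≈ 42.2 J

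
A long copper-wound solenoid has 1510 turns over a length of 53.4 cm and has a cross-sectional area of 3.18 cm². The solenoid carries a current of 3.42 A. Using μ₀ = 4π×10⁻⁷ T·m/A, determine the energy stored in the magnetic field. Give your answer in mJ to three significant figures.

U ≈ 9.98 mJ

A = 3.18 cm² = 3.180×10^-4 m².
L = μ₀N²A/ℓ = (4π×10⁻⁷)(1510)²(3.180×10^-4)/(0.534) = 1.706×10^-3 H.
U = ½LI² = ½(1.706×10^-3)(3.42)² = 9.979×10^-3 J.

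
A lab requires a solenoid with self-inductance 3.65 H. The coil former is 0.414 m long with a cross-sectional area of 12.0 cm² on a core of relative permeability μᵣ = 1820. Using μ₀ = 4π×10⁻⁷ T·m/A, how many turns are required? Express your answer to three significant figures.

N ≈ 742 turns

A = 12.0 cm² = 1.200×10^-3 m².
From L = μ₀μᵣN²A/ℓ, N = √(Lℓ / (μ₀μᵣA)).
N = √[(3.65)(0.414) / ((4π×10⁻⁷)(1820)×1.200×10^-3)] = √(5.506×10^5) ≈ 742.0.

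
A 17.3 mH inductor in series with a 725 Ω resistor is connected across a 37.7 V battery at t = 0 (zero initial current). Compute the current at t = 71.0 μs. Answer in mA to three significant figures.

I ≈ 49.3 mA

τ = L/R = 1.730×10^-2/725 = 2.386×10^-5 s; final current I_∞ = ε/R = 37.7/725 = 5.200×10^-2 A.
I(t) = I_∞(1 − e^(−t/τ)) with t/τ = 2.975.
I = (5.200×10^-2)(1 − e^(−2.975)) = 4.9347×10^-2 A.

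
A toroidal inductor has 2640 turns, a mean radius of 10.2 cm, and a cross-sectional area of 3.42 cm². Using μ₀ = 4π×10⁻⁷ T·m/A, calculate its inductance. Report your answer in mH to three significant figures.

For a thin toroid, L = μ₀N²A/(2πR).
L = (4π×10⁻⁷)(2640)²(3.420×10^-4) / (2π×0.102 m) = 4.674×10^-3 H.

L ≈ 4.67 mH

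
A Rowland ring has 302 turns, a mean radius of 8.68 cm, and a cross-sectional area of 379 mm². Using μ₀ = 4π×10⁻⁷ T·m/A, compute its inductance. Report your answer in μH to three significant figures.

L ≈ 79.6 μH

For a thin toroid, L = μ₀N²A/(2πR).
L = (4π×10⁻⁷)(302)²(3.790×10^-4) / (2π×8.680×10^-2 m) = 7.9646×10^-5 H.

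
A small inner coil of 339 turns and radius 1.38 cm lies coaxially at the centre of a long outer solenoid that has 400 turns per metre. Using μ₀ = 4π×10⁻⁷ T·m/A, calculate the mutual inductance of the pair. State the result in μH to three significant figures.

M ≈ 102 μH

The outer solenoid produces a uniform field B₁ = μ₀n₁I₁ across the inner coil,
so the flux linkage is N₂Φ = N₂B₁A₂ = μ₀n₁N₂A₂·I₁, giving M = μ₀n₁N₂A₂.
A₂ = πr² = π(1.380×10^-2 m)² = 5.983×10^-4 m².
M = (4π×10⁻⁷)(400)(339)(5.983×10^-4) = 1.019×10^-4 H.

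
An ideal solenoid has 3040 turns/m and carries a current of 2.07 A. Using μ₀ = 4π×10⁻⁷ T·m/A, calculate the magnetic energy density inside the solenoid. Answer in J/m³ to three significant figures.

B = μ₀nI = (4π×10⁻⁷)(3.040×10^3)(2.07) = 7.908×10^-3 T.
u = B²/(2μ₀) = (7.908×10^-3)²/(2×4π×10⁻⁷) = 24.88 J/m³.

u ≈ 24.9 J/m³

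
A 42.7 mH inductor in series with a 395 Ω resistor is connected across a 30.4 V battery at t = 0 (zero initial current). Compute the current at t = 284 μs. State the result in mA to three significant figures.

τ = L/R = 4.270×10^-2/395 = 1.081×10^-4 s; final current I_∞ = ε/R = 30.4/395 = 7.696×10^-2 A.
I(t) = I_∞(1 − e^(−t/τ)) with t/τ = 2.627.
I = (7.696×10^-2)(1 − e^(−2.627)) = 7.140×10^-2 A.

I ≈ 71.4 mA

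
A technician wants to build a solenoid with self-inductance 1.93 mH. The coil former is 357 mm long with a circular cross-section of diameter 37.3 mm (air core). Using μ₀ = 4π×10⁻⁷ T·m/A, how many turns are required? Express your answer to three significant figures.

N ≈ 708 turns

A = π(d/2)² = π(1.865×10^-2 m)² = 1.093×10^-3 m².
From L = μ₀N²A/ℓ, N = √(Lℓ / (μ₀A)).
N = √[(1.930×10^-3)(0.357) / ((4π×10⁻⁷)×1.093×10^-3)] = √(5.018×10^5) ≈ 708.4.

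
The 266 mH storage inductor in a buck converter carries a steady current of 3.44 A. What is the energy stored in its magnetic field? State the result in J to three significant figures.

Stored magnetic energy: U = ½LI².
U = ½(0.266 H)(3.44 A)² = 1.574 J.

U ≈ 1.57 J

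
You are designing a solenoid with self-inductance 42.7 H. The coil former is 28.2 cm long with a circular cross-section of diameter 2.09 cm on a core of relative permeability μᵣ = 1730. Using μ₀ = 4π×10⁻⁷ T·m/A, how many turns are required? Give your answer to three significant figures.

A = π(d/2)² = π(1.045×10^-2 m)² = 3.431×10^-4 m².
From L = μ₀μᵣN²A/ℓ, N = √(Lℓ / (μ₀μᵣA)).
N = √[(42.7)(0.282) / ((4π×10⁻⁷)(1730)×3.431×10^-4)] = √(1.6145×10^7) ≈ 4018.1.

N ≈ 4020 turns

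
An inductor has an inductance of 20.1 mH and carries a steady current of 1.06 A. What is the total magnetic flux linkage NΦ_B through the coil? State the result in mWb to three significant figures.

NΦ_B ≈ 21.3 mWb

From L = NΦ_B/I, the flux linkage is NΦ_B = LI.
NΦ_B = (2.010×10^-2 H)(1.06 A) = 2.131×10^-2 Wb.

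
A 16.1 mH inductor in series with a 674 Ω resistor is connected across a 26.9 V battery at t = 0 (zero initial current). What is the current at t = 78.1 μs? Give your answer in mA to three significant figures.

τ = L/R = 1.610×10^-2/674 = 2.389×10^-5 s; final current I_∞ = ε/R = 26.9/674 = 3.991×10^-2 A.
I(t) = I_∞(1 − e^(−t/τ)) with t/τ = 3.270.
I = (3.991×10^-2)(1 − e^(−3.270)) = 3.839×10^-2 A.

I ≈ 38.4 mA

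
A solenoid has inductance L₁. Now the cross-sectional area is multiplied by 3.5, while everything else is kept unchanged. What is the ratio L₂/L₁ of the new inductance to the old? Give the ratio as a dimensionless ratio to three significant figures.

L₂/L₁ = 3.50

For a solenoid, L ∝ μᵣN²A/ℓ.
L₂/L₁ = (3.5) = 3.50.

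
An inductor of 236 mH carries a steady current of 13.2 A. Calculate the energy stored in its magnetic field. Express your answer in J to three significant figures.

Stored magnetic energy: U = ½LI².
U = ½(0.236 H)(13.2 A)² = 20.56 J.

U ≈ 20.6 J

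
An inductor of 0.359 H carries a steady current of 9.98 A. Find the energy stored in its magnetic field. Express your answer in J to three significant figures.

Stored magnetic energy: U = ½LI².
U = ½(0.359 H)(9.98 A)² = 17.88 J.

U ≈ 17.9 J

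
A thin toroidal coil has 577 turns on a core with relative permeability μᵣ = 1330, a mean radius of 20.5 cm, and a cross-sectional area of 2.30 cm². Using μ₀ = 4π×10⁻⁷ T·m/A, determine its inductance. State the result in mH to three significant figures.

L ≈ 99.4 mH

For a thin toroid, L = μ₀μᵣN²A/(2πR).
L = (4π×10⁻⁷)(1330)(577)²(2.300×10^-4) / (2π×0.205 m) = 9.936×10^-2 H.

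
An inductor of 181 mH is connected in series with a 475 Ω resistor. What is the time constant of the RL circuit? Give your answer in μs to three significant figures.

τ ≈ 381 μs

τ = L/R = (0.181 H)/(475 Ω) = 3.811×10^-4 s.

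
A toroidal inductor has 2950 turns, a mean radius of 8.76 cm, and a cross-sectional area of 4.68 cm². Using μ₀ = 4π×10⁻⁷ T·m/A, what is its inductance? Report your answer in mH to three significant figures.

L ≈ 9.30 mH

For a thin toroid, L = μ₀N²A/(2πR).
L = (4π×10⁻⁷)(2950)²(4.680×10^-4) / (2π×8.760×10^-2 m) = 9.299×10^-3 H.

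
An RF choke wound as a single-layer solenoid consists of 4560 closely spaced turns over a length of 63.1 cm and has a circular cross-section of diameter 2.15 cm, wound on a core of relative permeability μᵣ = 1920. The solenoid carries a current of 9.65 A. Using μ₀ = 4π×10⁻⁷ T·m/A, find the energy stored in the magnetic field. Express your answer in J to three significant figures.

A = π(d/2)² = π(1.075×10^-2 m)² = 3.631×10^-4 m².
L = μ₀μᵣN²A/ℓ = (4π×10⁻⁷)(1920)(4560)²(3.631×10^-4)/(0.631) = 28.87 H.
U = ½LI² = ½(28.87)(9.65)² = 1.344×10^3 J.

U ≈ 1340 J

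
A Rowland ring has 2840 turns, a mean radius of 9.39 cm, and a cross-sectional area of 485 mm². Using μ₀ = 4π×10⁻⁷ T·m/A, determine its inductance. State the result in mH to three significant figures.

L ≈ 8.33 mH

For a thin toroid, L = μ₀N²A/(2πR).
L = (4π×10⁻⁷)(2840)²(4.850×10^-4) / (2π×9.390×10^-2 m) = 8.332×10^-3 H.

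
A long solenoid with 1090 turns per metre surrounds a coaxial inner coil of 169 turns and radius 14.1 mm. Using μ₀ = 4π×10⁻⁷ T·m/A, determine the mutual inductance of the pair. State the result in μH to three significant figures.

M ≈ 145 μH

The outer solenoid produces a uniform field B₁ = μ₀n₁I₁ across the inner coil,
so the flux linkage is N₂Φ = N₂B₁A₂ = μ₀n₁N₂A₂·I₁, giving M = μ₀n₁N₂A₂.
A₂ = πr² = π(1.410×10^-2 m)² = 6.246×10^-4 m².
M = (4π×10⁻⁷)(1090)(169)(6.246×10^-4) = 1.446×10^-4 H.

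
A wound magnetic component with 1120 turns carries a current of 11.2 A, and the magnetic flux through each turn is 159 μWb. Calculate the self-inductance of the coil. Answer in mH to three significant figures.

Self-inductance is defined by L = NΦ_B/I (flux linkage over current).
L = (1120)(1.590×10^-4 Wb)/(11.2 A) = 1.590×10^-2 H.

L ≈ 15.9 mH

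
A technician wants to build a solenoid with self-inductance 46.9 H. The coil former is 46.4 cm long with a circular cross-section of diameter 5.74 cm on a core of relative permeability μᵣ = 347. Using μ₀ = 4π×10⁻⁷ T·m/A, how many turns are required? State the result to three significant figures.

N ≈ 4390 turns

A = π(d/2)² = π(2.870×10^-2 m)² = 2.588×10^-3 m².
From L = μ₀μᵣN²A/ℓ, N = √(Lℓ / (μ₀μᵣA)).
N = √[(46.9)(0.464) / ((4π×10⁻⁷)(347)×2.588×10^-3)] = √(1.929×10^7) ≈ 4391.6.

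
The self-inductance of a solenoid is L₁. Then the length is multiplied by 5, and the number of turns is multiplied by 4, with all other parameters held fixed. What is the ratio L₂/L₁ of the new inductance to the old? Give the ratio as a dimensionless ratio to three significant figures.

L₂/L₁ = 3.20

For a solenoid, L ∝ μᵣN²A/ℓ.
L₂/L₁ = (5)^-1 × (4)^2 = 3.20.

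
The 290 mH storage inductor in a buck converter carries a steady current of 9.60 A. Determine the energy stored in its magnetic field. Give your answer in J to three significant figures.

Stored magnetic energy: U = ½LI².
U = ½(0.29 H)(9.60 A)² = 13.36 J.

U ≈ 13.4 J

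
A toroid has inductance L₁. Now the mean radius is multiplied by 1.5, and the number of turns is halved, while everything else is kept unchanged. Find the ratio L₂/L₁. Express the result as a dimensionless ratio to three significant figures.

For a toroid, L ∝ μᵣN²A/R.
L₂/L₁ = (1.5)^-1 × (0.5)^2 = 0.167.

L₂/L₁ = 0.167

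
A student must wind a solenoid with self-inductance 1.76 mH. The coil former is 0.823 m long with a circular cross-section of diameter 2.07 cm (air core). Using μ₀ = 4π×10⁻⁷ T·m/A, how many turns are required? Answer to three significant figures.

A = π(d/2)² = π(1.035×10^-2 m)² = 3.365×10^-4 m².
From L = μ₀N²A/ℓ, N = √(Lℓ / (μ₀A)).
N = √[(1.760×10^-3)(0.823) / ((4π×10⁻⁷)×3.365×10^-4)] = √(3.425×10^6) ≈ 1850.7.

N ≈ 1850 turns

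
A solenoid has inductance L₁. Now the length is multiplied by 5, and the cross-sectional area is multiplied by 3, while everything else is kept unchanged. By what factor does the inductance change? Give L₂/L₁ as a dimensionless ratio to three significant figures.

L₂/L₁ = 0.600

For a solenoid, L ∝ μᵣN²A/ℓ.
L₂/L₁ = (5)^-1 × (3) = 0.600.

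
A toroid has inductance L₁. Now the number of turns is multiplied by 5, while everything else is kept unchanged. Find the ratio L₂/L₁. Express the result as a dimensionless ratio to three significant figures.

For a toroid, L ∝ μᵣN²A/R.
L₂/L₁ = (5)^2 = 25.0.

L₂/L₁ = 25.0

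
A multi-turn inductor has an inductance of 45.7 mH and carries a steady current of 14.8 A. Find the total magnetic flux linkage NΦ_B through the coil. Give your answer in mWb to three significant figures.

NΦ_B ≈ 676 mWb

From L = NΦ_B/I, the flux linkage is NΦ_B = LI.
NΦ_B = (4.570×10^-2 H)(14.8 A) = 0.6764 Wb.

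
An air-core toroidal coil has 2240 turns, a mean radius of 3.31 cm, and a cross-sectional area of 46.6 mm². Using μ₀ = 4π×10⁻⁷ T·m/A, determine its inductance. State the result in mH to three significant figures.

For a thin toroid, L = μ₀N²A/(2πR).
L = (4π×10⁻⁷)(2240)²(4.660×10^-5) / (2π×3.310×10^-2 m) = 1.413×10^-3 H.

L ≈ 1.41 mH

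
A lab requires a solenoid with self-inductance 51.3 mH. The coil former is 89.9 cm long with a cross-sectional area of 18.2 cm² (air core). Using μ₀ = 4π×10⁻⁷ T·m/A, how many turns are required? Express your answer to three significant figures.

A = 18.2 cm² = 1.820×10^-3 m².
From L = μ₀N²A/ℓ, N = √(Lℓ / (μ₀A)).
N = √[(5.130×10^-2)(0.899) / ((4π×10⁻⁷)×1.820×10^-3)] = √(2.016×10^7) ≈ 4490.5.

N ≈ 4490 turns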